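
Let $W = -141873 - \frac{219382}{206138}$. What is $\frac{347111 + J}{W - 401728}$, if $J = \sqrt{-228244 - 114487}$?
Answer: $- \frac{35776383659}{56028521160} - \frac{103069 i \sqrt{342731}}{56028521160} \approx -0.63854 - 0.0010769 i$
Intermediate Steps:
$W = - \frac{14622817928}{103069}$ ($W = -141873 - 219382 \cdot \frac{1}{206138} = -141873 - \frac{109691}{103069} = - \frac{14622817928}{103069} \approx -1.4187 \cdot 10^{5}$)
$J = i \sqrt{342731}$ ($J = \sqrt{-342731} = i \sqrt{342731} \approx 585.43 i$)
$\frac{347111 + J}{W - 401728} = \frac{347111 + i \sqrt{342731}}{- \frac{14622817928}{103069} - 401728} = \frac{347111 + i \sqrt{342731}}{- \frac{56028521160}{103069}} = \left(347111 + i \sqrt{342731}\right) \left(- \frac{103069}{56028521160}\right) = - \frac{35776383659}{56028521160} - \frac{103069 i \sqrt{342731}}{56028521160}$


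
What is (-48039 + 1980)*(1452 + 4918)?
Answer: -293395830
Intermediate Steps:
(-48039 + 1980)*(1452 + 4918) = -46059*6370 = -293395830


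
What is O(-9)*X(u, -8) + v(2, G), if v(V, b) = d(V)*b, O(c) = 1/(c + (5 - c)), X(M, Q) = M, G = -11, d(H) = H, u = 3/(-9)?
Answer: -331/15 ≈ -22.067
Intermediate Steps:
u = -1/3 (u = 3*(-1/9) = -1/3 ≈ -0.33333)
O(c) = 1/5
v(V, b) = V*b
O(-9)*X(u, -8) + v(2, G) = (1/5)*(-1/3) + 2*(-11) = -1/15 - 22 = -331/15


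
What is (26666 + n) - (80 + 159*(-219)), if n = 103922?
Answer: 165329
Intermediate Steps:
(26666 + n) - (80 + 159*(-219)) = (26666 + 103922) - (80 + 159*(-219)) = 130588 - (80 - 34821) = 130588 - 1*(-34741) = 130588 + 34741 = 165329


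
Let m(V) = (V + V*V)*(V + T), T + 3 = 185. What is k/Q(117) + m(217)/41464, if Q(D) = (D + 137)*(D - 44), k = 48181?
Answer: 1205410171/2632964 ≈ 457.81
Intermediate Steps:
T = 182 (T = -3 + 185 = 182)
Q(D) = (-44 + D)*(137 + D) (Q(D) = (137 + D)*(-44 + D) = (-44 + D)*(137 + D))
m(V) = (182 + V)*(V + V²) (m(V) = (V + V*V)*(V + 182) = (V + V²)*(182 + V) = (182 + V)*(V + V²))
k/Q(117) + m(217)/41464 = 48181/(-6028 + 117² + 93*117) + (217*(182 + 217² + 183*217))/41464 = 48181/(-6028 + 13689 + 10881) + (217*(182 + 47089 + 39711))*(1/41464) = 48181/18542 + (217*86982)*(1/41464) = 48181*(1/18542) + 18875094*(1/41464) = 48181/18542 + 9437547/20732 = 1205410171/2632964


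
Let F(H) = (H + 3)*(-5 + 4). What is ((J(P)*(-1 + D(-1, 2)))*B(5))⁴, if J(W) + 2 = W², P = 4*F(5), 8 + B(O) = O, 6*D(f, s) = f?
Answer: 163710208115041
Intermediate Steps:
D(f, s) = f/6
F(H) = -3 - H (F(H) = (3 + H)*(-1) = -3 - H)
B(O) = -8 + O
P = -32 (P = 4*(-3 - 1*5) = 4*(-3 - 5) = 4*(-8) = -32)
J(W) = -2 + W²
((J(P)*(-1 + D(-1, 2)))*B(5))⁴ = (((-2 + (-32)²)*(-1 + (⅙)*(-1)))*(-8 + 5))⁴ = (((-2 + 1024)*(-1 - ⅙))*(-3))⁴ = ((1022*(-7/6))*(-3))⁴ = (-3577/3*(-3))⁴ = 3577⁴ = 163710208115041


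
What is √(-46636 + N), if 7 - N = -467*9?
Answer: 3*I*√4714 ≈ 205.98*I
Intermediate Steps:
N = 4210 (N = 7 - (-467)*9 = 7 - 1*(-4203) = 7 + 4203 = 4210)
√(-46636 + N) = √(-46636 + 4210) = √(-42426) = 3*I*√4714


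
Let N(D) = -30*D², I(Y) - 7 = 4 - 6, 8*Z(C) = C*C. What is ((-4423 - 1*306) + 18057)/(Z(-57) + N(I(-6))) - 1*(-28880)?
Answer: 11334608/393 ≈ 28841.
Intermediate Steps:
Z(C) = C²/8 (Z(C) = (C*C)/8 = C²/8)
I(Y) = 5 (I(Y) = 7 + (4 - 6) = 7 - 2 = 5)
((-4423 - 1*306) + 18057)/(Z(-57) + N(I(-6))) - 1*(-28880) = ((-4423 - 1*306) + 18057)/((⅛)*(-57)² - 30*5²) - 1*(-28880) = ((-4423 - 306) + 18057)/((⅛)*3249 - 30*25) + 28880 = (-4729 + 18057)/(3249/8 - 750) + 28880 = 13328/(-2751/8) + 28880 = 13328*(-8/2751) + 28880 = -15232/393 + 28880 = 11334608/393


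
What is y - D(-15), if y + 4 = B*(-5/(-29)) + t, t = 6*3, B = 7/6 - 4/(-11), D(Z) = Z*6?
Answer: 199561/1914 ≈ 104.26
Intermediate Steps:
D(Z) = 6*Z
B = 101/66 (B = 7*(⅙) - 4*(-1/11) = 7/6 + 4/11 = 101/66 ≈ 1.5303)
t = 18
y = 27301/1914 (y = -4 + (101*(-5/(-29))/66 + 18) = -4 + (101*(-5*(-1/29))/66 + 18) = -4 + ((101/66)*(5/29) + 18) = -4 + (505/1914 + 18) = -4 + 34957/1914 = 27301/1914 ≈ 14.264)
y - D(-15) = 27301/1914 - 6*(-15) = 27301/1914 - 1*(-90) = 27301/1914 + 90 = 199561/1914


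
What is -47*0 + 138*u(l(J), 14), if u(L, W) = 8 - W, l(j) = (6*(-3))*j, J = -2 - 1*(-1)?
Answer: -828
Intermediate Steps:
J = -1 (J = -2 + 1 = -1)
l(j) = -18*j
-47*0 + 138*u(l(J), 14) = -47*0 + 138*(8 - 1*14) = 0 + 138*(8 - 14) = 0 + 138*(-6) = 0 - 828 = -828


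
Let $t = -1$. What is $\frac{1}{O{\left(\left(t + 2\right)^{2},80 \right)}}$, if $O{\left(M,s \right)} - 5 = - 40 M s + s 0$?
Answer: $- \frac{1}{3195} \approx -0.00031299$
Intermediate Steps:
$O{\left(M,s \right)} = 5 - 40 M s$ ($O{\left(M,s \right)} = 5 + \left(- 40 M s + s 0\right) = 5 + \left(- 40 M s + 0\right) = 5 - 40 M s$)
$\frac{1}{O{\left(\left(t + 2\right)^{2},80 \right)}} = \frac{1}{5 - 40 \left(-1 + 2\right)^{2} \cdot 80} = \frac{1}{5 - 40 \cdot 1^{2} \cdot 80} = \frac{1}{5 - 40 \cdot 80} = \frac{1}{5 - 3200} = \frac{1}{-3195} = - \frac{1}{3195}$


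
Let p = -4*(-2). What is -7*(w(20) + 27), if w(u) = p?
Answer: -245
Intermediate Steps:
p = 8
w(u) = 8
-7*(w(20) + 27) = -7*(8 + 27) = -7*35 = -245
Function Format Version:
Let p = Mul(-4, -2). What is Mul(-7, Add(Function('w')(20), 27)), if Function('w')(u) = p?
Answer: -245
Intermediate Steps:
p = 8
Function('w')(u) = 8
Mul(-7, Add(Function('w')(20), 27)) = Mul(-7, Add(8, 27)) = Mul(-7, 35) = -245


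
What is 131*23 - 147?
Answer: 2866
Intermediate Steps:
131*23 - 147 = 3013 - 147 = 2866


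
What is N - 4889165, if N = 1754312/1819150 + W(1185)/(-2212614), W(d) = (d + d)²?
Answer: -546646409566231387/111807687725 ≈ -4.8892e+6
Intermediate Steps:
W(d) = 4*d² (W(d) = (2*d)² = 4*d²)
N = -176010231762/111807687725 (N = 1754312/1819150 + (4*1185²)/(-2212614) = 1754312*(1/1819150) + (4*1404225)*(-1/2212614) = 877156/909575 + 5616900*(-1/2212614) = 877156/909575 - 312050/122923 = -176010231762/111807687725 ≈ -1.5742)
N - 4889165 = -176010231762/111807687725 - 4889165 = -546646409566231387/111807687725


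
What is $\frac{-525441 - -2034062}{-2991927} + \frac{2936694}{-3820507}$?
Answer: $- \frac{14550071160185}{11430678046989} \approx -1.2729$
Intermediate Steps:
$\frac{-525441 - -2034062}{-2991927} + \frac{2936694}{-3820507} = \left(-525441 + 2034062\right) \left(- \frac{1}{2991927}\right) + 2936694 \left(- \frac{1}{3820507}\right) = 1508621 \left(- \frac{1}{2991927}\right) - \frac{2936694}{3820507} = - \frac{1508621}{2991927} - \frac{2936694}{3820507} = - \frac{14550071160185}{11430678046989}$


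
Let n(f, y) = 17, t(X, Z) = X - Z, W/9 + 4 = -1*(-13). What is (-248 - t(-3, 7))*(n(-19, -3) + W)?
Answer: -23324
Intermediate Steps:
W = 81 (W = -36 + 9*(-1*(-13)) = -36 + 9*13 = -36 + 117 = 81)
(-248 - t(-3, 7))*(n(-19, -3) + W) = (-248 - (-3 - 1*7))*(17 + 81) = (-248 - (-3 - 7))*98 = (-248 - 1*(-10))*98 = (-248 + 10)*98 = -238*98 = -23324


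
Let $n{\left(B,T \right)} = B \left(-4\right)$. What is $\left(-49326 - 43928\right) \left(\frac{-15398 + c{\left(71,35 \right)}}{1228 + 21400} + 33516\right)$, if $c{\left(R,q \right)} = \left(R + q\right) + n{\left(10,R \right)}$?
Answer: $- \frac{17680602076466}{5657} \approx -3.1254 \cdot 10^{9}$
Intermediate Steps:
$n{\left(B,T \right)} = - 4 B$
$c{\left(R,q \right)} = -40 + R + q$ ($c{\left(R,q \right)} = \left(R + q\right) - 40 = -40 + R + q$)
$\left(-49326 - 43928\right) \left(\frac{-15398 + c{\left(71,35 \right)}}{1228 + 21400} + 33516\right) = \left(-49326 - 43928\right) \left(\frac{-15398 + \left(-40 + 71 + 35\right)}{1228 + 21400} + 33516\right) = - 93254 \left(\frac{-15398 + 66}{22628} + 33516\right) = - 93254 \left(\left(-15332\right) \frac{1}{22628} + 33516\right) = - 93254 \left(- \frac{3833}{5657} + 33516\right) = \left(-93254\right) \frac{189596179}{5657} = - \frac{17680602076466}{5657}$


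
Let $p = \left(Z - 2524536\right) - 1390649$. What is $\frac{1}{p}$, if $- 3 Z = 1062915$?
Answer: $- \frac{1}{4269490} \approx -2.3422 \cdot 10^{-7}$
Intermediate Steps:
$Z = -354305$ ($Z = \left(- \frac{1}{3}\right) 1062915 = -354305$)
$p = -4269490$ ($p = \left(-354305 - 2524536\right) - 1390649 = -2878841 - 1390649 = -4269490$)
$\frac{1}{p} = \frac{1}{-4269490} = - \frac{1}{4269490}$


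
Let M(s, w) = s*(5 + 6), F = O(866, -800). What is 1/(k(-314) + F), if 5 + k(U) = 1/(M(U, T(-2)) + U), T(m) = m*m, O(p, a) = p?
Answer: 3768/3244247 ≈ 0.0011614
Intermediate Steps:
T(m) = m²
F = 866
M(s, w) = 11*s (M(s, w) = s*11 = 11*s)
k(U) = -5 + 1/(12*U) (k(U) = -5 + 1/(11*U + U) = -5 + 1/(12*U))
1/(k(-314) + F) = 1/((-5 + (1/12)/(-314)) + 866) = 1/((-5 + (1/12)*(-1/314)) + 866) = 1/((-5 - 1/3768) + 866) = 1/(-18841/3768 + 866) = 1/(3244247/3768) = 3768/3244247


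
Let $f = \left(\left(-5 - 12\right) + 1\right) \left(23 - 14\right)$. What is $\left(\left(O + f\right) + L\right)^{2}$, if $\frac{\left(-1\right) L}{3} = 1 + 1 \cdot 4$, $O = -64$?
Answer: $49729$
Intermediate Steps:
$f = -144$ ($f = \left(-17 + 1\right) 9 = \left(-16\right) 9 = -144$)
$L = -15$ ($L = - 3 \left(1 + 1 \cdot 4\right) = - 3 \left(1 + 4\right) = \left(-3\right) 5 = -15$)
$\left(\left(O + f\right) + L\right)^{2} = \left(\left(-64 - 144\right) - 15\right)^{2} = \left(-208 - 15\right)^{2} = \left(-223\right)^{2} = 49729$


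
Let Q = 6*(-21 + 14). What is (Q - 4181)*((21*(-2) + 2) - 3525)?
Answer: 15054995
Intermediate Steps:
Q = -42 (Q = 6*(-7) = -42)
(Q - 4181)*((21*(-2) + 2) - 3525) = (-42 - 4181)*((21*(-2) + 2) - 3525) = -4223*((-42 + 2) - 3525) = -4223*(-40 - 3525) = -4223*(-3565) = 15054995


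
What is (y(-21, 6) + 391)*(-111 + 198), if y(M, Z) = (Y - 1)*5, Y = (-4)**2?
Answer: 40542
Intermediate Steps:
Y = 16
y(M, Z) = 75 (y(M, Z) = (16 - 1)*5 = 15*5 = 75)
(y(-21, 6) + 391)*(-111 + 198) = (75 + 391)*(-111 + 198) = 466*87 = 40542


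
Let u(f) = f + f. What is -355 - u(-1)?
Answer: -353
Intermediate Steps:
u(f) = 2*f
-355 - u(-1) = -355 - 2*(-1) = -355 - 1*(-2) = -355 + 2 = -353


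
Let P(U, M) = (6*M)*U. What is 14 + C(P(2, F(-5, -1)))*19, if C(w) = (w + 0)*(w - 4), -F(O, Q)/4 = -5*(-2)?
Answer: 4414094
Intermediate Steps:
F(O, Q) = -40 (F(O, Q) = -(-20)*(-2) = -4*10 = -40)
P(U, M) = 6*M*U
C(w) = w*(-4 + w)
14 + C(P(2, F(-5, -1)))*19 = 14 + ((6*(-40)*2)*(-4 + 6*(-40)*2))*19 = 14 - 480*(-4 - 480)*19 = 14 - 480*(-484)*19 = 14 + 232320*19 = 14 + 4414080 = 4414094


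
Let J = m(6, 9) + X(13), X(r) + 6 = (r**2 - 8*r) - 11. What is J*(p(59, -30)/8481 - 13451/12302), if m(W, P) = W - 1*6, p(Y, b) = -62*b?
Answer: -729569688/17388877 ≈ -41.956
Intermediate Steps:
X(r) = -17 + r**2 - 8*r (X(r) = -6 + ((r**2 - 8*r) - 11) = -6 + (-11 + r**2 - 8*r) = -17 + r**2 - 8*r)
m(W, P) = -6 + W (m(W, P) = W - 6 = -6 + W)
J = 48 (J = (-6 + 6) + (-17 + 13**2 - 8*13) = 0 + (-17 + 169 - 104) = 0 + 48 = 48)
J*(p(59, -30)/8481 - 13451/12302) = 48*(-62*(-30)/8481 - 13451/12302) = 48*(1860*(1/8481) - 13451*1/12302) = 48*(620/2827 - 13451/12302) = 48*(-30398737/34777754) = -729569688/17388877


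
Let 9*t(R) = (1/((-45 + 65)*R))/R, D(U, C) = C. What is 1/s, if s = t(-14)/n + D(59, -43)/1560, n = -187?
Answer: -85765680/2364067 ≈ -36.279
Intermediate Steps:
t(R) = 1/(180*R²) (t(R) = ((1/((-45 + 65)*R))/R)/9 = ((1/(20*R))/R)/9 = (1/(20*R²))/9 = 1/(180*R²))
s = -2364067/85765680 (s = ((1/180)/(-14)²)/(-187) - 43/1560 = ((1/180)*(1/196))*(-1/187) - 43*1/1560 = (1/35280)*(-1/187) - 43/1560 = -1/6597360 - 43/1560 = -2364067/85765680 ≈ -0.027564)
1/s = 1/(-2364067/85765680) = -85765680/2364067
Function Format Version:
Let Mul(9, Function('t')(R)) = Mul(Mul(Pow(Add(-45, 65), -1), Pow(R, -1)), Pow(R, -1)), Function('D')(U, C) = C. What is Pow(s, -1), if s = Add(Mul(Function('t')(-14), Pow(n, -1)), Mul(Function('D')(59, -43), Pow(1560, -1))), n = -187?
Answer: Rational(-85765680, 2364067) ≈ -36.279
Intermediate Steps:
Function('t')(R) = Mul(Rational(1, 180), Pow(R, -2)) (Function('t')(R) = Mul(Rational(1, 9), Mul(Mul(Pow(Add(-45, 65), -1), Pow(R, -1)), Pow(R, -1))) = Mul(Rational(1, 9), Mul(Mul(Pow(20, -1), Pow(R, -1)), Pow(R, -1))) = Mul(Rational(1, 9), Mul(Mul(Rational(1, 20), Pow(R, -1)), Pow(R, -1))) = Mul(Rational(1, 9), Mul(Rational(1, 20), Pow(R, -2))) = Mul(Rational(1, 180), Pow(R, -2)))
s = Rational(-2364067, 85765680) (s = Add(Mul(Mul(Rational(1, 180), Pow(-14, -2)), Pow(-187, -1)), Mul(-43, Pow(1560, -1))) = Add(Mul(Mul(Rational(1, 180), Rational(1, 196)), Rational(-1, 187)), Mul(-43, Rational(1, 1560))) = Add(Mul(Rational(1, 35280), Rational(-1, 187)), Rational(-43, 1560)) = Add(Rational(-1, 6597360), Rational(-43, 1560)) = Rational(-2364067, 85765680) ≈ -0.027564)
Pow(s, -1) = Pow(Rational(-2364067, 85765680), -1) = Rational(-85765680, 2364067)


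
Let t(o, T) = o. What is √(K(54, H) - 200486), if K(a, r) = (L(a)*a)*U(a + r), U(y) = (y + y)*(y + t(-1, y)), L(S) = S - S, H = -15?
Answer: I*√200486 ≈ 447.76*I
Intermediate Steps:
L(S) = 0
U(y) = 2*y*(-1 + y) (U(y) = (y + y)*(y - 1) = (2*y)*(-1 + y) = 2*y*(-1 + y))
K(a, r) = 0 (K(a, r) = (0*a)*(2*(a + r)*(-1 + (a + r))) = 0*(2*(a + r)*(-1 + a + r)) = 0)
√(K(54, H) - 200486) = √(0 - 200486) = √(-200486) = I*√200486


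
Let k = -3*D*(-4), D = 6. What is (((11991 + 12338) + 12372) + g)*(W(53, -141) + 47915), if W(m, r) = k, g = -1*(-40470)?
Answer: 3703204777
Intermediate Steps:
g = 40470
k = 72 (k = -3*6*(-4) = -18*(-4) = 72)
W(m, r) = 72
(((11991 + 12338) + 12372) + g)*(W(53, -141) + 47915) = (((11991 + 12338) + 12372) + 40470)*(72 + 47915) = ((24329 + 12372) + 40470)*47987 = (36701 + 40470)*47987 = 77171*47987 = 3703204777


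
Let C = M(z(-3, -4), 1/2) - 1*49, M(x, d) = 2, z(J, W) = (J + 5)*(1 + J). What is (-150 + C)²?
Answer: 38809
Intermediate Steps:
z(J, W) = (1 + J)*(5 + J) (z(J, W) = (5 + J)*(1 + J) = (1 + J)*(5 + J))
C = -47 (C = 2 - 1*49 = 2 - 49 = -47)
(-150 + C)² = (-150 - 47)² = (-197)² = 38809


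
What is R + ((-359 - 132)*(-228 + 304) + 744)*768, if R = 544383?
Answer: -27542913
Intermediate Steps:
R + ((-359 - 132)*(-228 + 304) + 744)*768 = 544383 + ((-359 - 132)*(-228 + 304) + 744)*768 = 544383 + (-491*76 + 744)*768 = 544383 + (-37316 + 744)*768 = 544383 - 36572*768 = 544383 - 28087296 = -27542913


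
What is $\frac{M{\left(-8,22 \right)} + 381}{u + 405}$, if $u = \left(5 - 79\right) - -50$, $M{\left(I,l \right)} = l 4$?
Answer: $\frac{469}{381} \approx 1.231$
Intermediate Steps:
$M{\left(I,l \right)} = 4 l$
$u = -24$ ($u = -74 + 50 = -24$)
$\frac{M{\left(-8,22 \right)} + 381}{u + 405} = \frac{4 \cdot 22 + 381}{-24 + 405} = \frac{88 + 381}{381} = 469 \cdot \frac{1}{381} = \frac{469}{381}$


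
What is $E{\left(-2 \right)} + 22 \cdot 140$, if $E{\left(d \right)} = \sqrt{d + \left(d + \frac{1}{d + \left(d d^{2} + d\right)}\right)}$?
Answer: $3080 + \frac{7 i \sqrt{3}}{6} \approx 3080.0 + 2.0207 i$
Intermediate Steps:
$E{\left(d \right)} = \sqrt{\frac{1}{d^{3} + 2 d} + 2 d}$ ($E{\left(d \right)} = \sqrt{d + \left(d + \frac{1}{d + \left(d^{3} + d\right)}\right)} = \sqrt{d + \left(d + \frac{1}{d + \left(d + d^{3}\right)}\right)} = \sqrt{d + \left(d + \frac{1}{d^{3} + 2 d}\right)} = \sqrt{\frac{1}{d^{3} + 2 d} + 2 d}$)
$E{\left(-2 \right)} + 22 \cdot 140 = \sqrt{\frac{1 + 2 \left(-2\right)^{2} \left(2 + \left(-2\right)^{2}\right)}{\left(-2\right) \left(2 + \left(-2\right)^{2}\right)}} + 22 \cdot 140 = \sqrt{- \frac{1 + 2 \cdot 4 \left(2 + 4\right)}{2 \left(2 + 4\right)}} + 3080 = \sqrt{- \frac{1 + 2 \cdot 4 \cdot 6}{2 \cdot 6}} + 3080 = \sqrt{\left(- \frac{1}{2}\right) \frac{1}{6} \left(1 + 48\right)} + 3080 = \sqrt{\left(- \frac{1}{2}\right) \frac{1}{6} \cdot 49} + 3080 = \sqrt{- \frac{49}{12}} + 3080 = \frac{7 i \sqrt{3}}{6} + 3080 = 3080 + \frac{7 i \sqrt{3}}{6}$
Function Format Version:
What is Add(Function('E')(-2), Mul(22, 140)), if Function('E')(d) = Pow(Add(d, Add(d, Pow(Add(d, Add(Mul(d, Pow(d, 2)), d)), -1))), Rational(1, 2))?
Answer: Add(3080, Mul(Rational(7, 6), I, Pow(3, Rational(1, 2)))) ≈ Add(3080.0, Mul(2.0207, I))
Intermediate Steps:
Function('E')(d) = Pow(Add(Pow(Add(Pow(d, 3), Mul(2, d)), -1), Mul(2, d)), Rational(1, 2)) (Function('E')(d) = Pow(Add(d, Add(d, Pow(Add(d, Add(Pow(d, 3), d)), -1))), Rational(1, 2)) = Pow(Add(d, Add(d, Pow(Add(d, Add(d, Pow(d, 3))), -1))), Rational(1, 2)) = Pow(Add(d, Add(d, Pow(Add(Pow(d, 3), Mul(2, d)), -1))), Rational(1, 2)) = Pow(Add(Pow(Add(Pow(d, 3), Mul(2, d)), -1), Mul(2, d)), Rational(1, 2)))
Add(Function('E')(-2), Mul(22, 140)) = Add(Pow(Mul(Pow(-2, -1), Pow(Add(2, Pow(-2, 2)), -1), Add(1, Mul(2, Pow(-2, 2), Add(2, Pow(-2, 2))))), Rational(1, 2)), Mul(22, 140)) = Add(Pow(Mul(Rational(-1, 2), Pow(Add(2, 4), -1), Add(1, Mul(2, 4, Add(2, 4)))), Rational(1, 2)), 3080) = Add(Pow(Mul(Rational(-1, 2), Pow(6, -1), Add(1, Mul(2, 4, 6))), Rational(1, 2)), 3080) = Add(Pow(Mul(Rational(-1, 2), Rational(1, 6), Add(1, 48)), Rational(1, 2)), 3080) = Add(Pow(Mul(Rational(-1, 2), Rational(1, 6), 49), Rational(1, 2)), 3080) = Add(Pow(Rational(-49, 12), Rational(1, 2)), 3080) = Add(Mul(Rational(7, 6), I, Pow(3, Rational(1, 2))), 3080) = Add(3080, Mul(Rational(7, 6), I, Pow(3, Rational(1, 2))))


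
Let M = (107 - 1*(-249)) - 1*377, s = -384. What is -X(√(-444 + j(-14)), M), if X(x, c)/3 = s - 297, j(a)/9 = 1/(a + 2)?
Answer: 2043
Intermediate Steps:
j(a) = 9/(2 + a) (j(a) = 9/(a + 2) = 9/(2 + a))
M = -21 (M = (107 + 249) - 377 = 356 - 377 = -21)
X(x, c) = -2043 (X(x, c) = 3*(-384 - 297) = 3*(-681) = -2043)
-X(√(-444 + j(-14)), M) = -1*(-2043) = 2043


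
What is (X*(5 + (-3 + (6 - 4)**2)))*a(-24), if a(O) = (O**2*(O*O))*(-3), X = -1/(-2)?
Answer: -2985984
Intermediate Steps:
X = 1/2 (X = -1*(-1/2) = 1/2 ≈ 0.50000)
a(O) = -3*O**4 (a(O) = (O**2*O**2)*(-3) = O**4*(-3) = -3*O**4)
(X*(5 + (-3 + (6 - 4)**2)))*a(-24) = ((5 + (-3 + (6 - 4)**2))/2)*(-3*(-24)**4) = ((5 + (-3 + 2**2))/2)*(-3*331776) = ((5 + (-3 + 4))/2)*(-995328) = ((5 + 1)/2)*(-995328) = ((1/2)*6)*(-995328) = 3*(-995328) = -2985984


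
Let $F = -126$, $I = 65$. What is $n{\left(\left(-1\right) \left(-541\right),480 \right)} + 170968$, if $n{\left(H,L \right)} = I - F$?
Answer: $171159$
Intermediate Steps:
$n{\left(H,L \right)} = 191$ ($n{\left(H,L \right)} = 65 - -126 = 65 + 126 = 191$)
$n{\left(\left(-1\right) \left(-541\right),480 \right)} + 170968 = 191 + 170968 = 171159$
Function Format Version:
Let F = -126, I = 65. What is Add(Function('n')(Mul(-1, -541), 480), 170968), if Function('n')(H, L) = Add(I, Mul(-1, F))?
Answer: 171159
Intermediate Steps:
Function('n')(H, L) = 191 (Function('n')(H, L) = Add(65, Mul(-1, -126)) = Add(65, 126) = 191)
Add(Function('n')(Mul(-1, -541), 480), 170968) = Add(191, 170968) = 171159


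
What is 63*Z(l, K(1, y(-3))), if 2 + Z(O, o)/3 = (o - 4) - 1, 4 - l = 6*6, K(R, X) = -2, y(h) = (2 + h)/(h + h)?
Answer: -1701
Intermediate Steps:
y(h) = (2 + h)/(2*h) (y(h) = (2 + h)/((2*h)) = (2 + h)*(1/(2*h)) = (2 + h)/(2*h))
l = -32 (l = 4 - 6*6 = 4 - 1*36 = 4 - 36 = -32)
Z(O, o) = -21 + 3*o (Z(O, o) = -6 + 3*((o - 4) - 1) = -6 + 3*((-4 + o) - 1) = -6 + 3*(-5 + o) = -6 + (-15 + 3*o) = -21 + 3*o)
63*Z(l, K(1, y(-3))) = 63*(-21 + 3*(-2)) = 63*(-21 - 6) = 63*(-27) = -1701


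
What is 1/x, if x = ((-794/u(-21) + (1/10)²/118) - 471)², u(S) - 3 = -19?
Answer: 2175625/386297054784 ≈ 5.6320e-6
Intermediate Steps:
u(S) = -16 (u(S) = 3 - 19 = -16)
x = 386297054784/2175625 (x = ((-794/(-16) + (1/10)²/118) - 471)² = ((-794*(-1/16) + (⅒)²*(1/118)) - 471)² = ((397/8 + (1/100)*(1/118)) - 471)² = ((397/8 + 1/11800) - 471)² = (73197/1475 - 471)² = (-621528/1475)² = 386297054784/2175625 ≈ 1.7756e+5)
1/x = 1/(386297054784/2175625) = 2175625/386297054784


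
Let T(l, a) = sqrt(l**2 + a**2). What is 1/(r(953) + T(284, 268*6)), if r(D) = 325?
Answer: -65/512139 + 4*sqrt(166645)/2560695 ≈ 0.00051075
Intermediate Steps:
T(l, a) = sqrt(a**2 + l**2)
1/(r(953) + T(284, 268*6)) = 1/(325 + sqrt((268*6)**2 + 284**2)) = 1/(325 + sqrt(1608**2 + 80656)) = 1/(325 + sqrt(2585664 + 80656)) = 1/(325 + sqrt(2666320)) = 1/(325 + 4*sqrt(166645))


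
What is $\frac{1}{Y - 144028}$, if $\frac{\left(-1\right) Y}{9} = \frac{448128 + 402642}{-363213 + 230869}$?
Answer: $- \frac{66172}{9526792351} \approx -6.9459 \cdot 10^{-6}$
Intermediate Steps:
$Y = \frac{3828465}{66172}$ ($Y = - 9 \frac{448128 + 402642}{-363213 + 230869} = - 9 \frac{850770}{-132344} = - 9 \cdot 850770 \left(- \frac{1}{132344}\right) = \left(-9\right) \left(- \frac{425385}{66172}\right) = \frac{3828465}{66172} \approx 57.856$)
$\frac{1}{Y - 144028} = \frac{1}{\frac{3828465}{66172} - 144028} = \frac{1}{- \frac{9526792351}{66172}} = - \frac{66172}{9526792351}$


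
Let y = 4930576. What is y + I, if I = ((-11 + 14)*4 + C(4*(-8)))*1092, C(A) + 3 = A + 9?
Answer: 4915288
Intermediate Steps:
C(A) = 6 + A (C(A) = -3 + (A + 9) = -3 + (9 + A) = 6 + A)
I = -15288 (I = ((-11 + 14)*4 + (6 + 4*(-8)))*1092 = (3*4 + (6 - 32))*1092 = (12 - 26)*1092 = -14*1092 = -15288)
y + I = 4930576 - 15288 = 4915288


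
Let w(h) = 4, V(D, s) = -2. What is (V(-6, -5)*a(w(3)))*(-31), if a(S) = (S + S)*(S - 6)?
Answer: -992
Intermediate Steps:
a(S) = 2*S*(-6 + S) (a(S) = (2*S)*(-6 + S) = 2*S*(-6 + S))
(V(-6, -5)*a(w(3)))*(-31) = -4*4*(-6 + 4)*(-31) = -4*4*(-2)*(-31) = -2*(-16)*(-31) = 32*(-31) = -992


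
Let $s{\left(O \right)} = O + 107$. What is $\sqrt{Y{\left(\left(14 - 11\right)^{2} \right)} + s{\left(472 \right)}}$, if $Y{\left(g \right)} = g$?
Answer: $14 \sqrt{3} \approx 24.249$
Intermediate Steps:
$s{\left(O \right)} = 107 + O$
$\sqrt{Y{\left(\left(14 - 11\right)^{2} \right)} + s{\left(472 \right)}} = \sqrt{\left(14 - 11\right)^{2} + \left(107 + 472\right)} = \sqrt{3^{2} + 579} = \sqrt{9 + 579} = \sqrt{588} = 14 \sqrt{3}$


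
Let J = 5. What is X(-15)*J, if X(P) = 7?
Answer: 35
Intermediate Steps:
X(-15)*J = 7*5 = 35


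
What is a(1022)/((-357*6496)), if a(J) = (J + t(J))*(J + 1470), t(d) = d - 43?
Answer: -2047/952 ≈ -2.1502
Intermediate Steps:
t(d) = -43 + d
a(J) = (-43 + 2*J)*(1470 + J) (a(J) = (J + (-43 + J))*(J + 1470) = (-43 + 2*J)*(1470 + J))
a(1022)/((-357*6496)) = (-63210 + 2*1022² + 2897*1022)/((-357*6496)) = (-63210 + 2*1044484 + 2960734)/(-2319072) = (-63210 + 2088968 + 2960734)*(-1/2319072) = 4986492*(-1/2319072) = -2047/952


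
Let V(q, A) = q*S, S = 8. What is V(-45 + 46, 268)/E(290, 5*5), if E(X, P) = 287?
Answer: 8/287 ≈ 0.027875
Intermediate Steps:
V(q, A) = 8*q (V(q, A) = q*8 = 8*q)
V(-45 + 46, 268)/E(290, 5*5) = (8*(-45 + 46))/287 = (8*1)*(1/287) = 8*(1/287) = 8/287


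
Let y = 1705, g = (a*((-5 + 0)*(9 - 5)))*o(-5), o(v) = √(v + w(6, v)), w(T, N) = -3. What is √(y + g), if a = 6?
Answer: √(1705 - 240*I*√2) ≈ 41.494 - 4.0899*I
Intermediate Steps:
o(v) = √(-3 + v) (o(v) = √(v - 3) = √(-3 + v))
g = -240*I*√2 (g = (6*((-5 + 0)*(9 - 5)))*√(-3 - 5) = (6*(-5*4))*√(-8) = (6*(-20))*(2*I*√2) = -240*I*√2 ≈ -339.41*I)
√(y + g) = √(1705 - 240*I*√2)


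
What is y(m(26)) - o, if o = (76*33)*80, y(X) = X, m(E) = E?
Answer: -200614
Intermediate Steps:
o = 200640 (o = 2508*80 = 200640)
y(m(26)) - o = 26 - 1*200640 = 26 - 200640 = -200614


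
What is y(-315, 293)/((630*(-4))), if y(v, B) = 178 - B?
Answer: 23/504 ≈ 0.045635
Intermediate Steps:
y(-315, 293)/((630*(-4))) = (178 - 1*293)/((630*(-4))) = (178 - 293)/(-2520) = -115*(-1/2520) = 23/504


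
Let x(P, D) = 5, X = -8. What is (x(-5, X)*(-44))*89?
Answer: -19580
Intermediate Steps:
(x(-5, X)*(-44))*89 = (5*(-44))*89 = -220*89 = -19580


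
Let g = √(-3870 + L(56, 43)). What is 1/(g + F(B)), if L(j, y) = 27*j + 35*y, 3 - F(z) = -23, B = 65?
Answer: 26/1529 - I*√853/1529 ≈ 0.017005 - 0.019101*I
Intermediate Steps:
F(z) = 26 (F(z) = 3 - 1*(-23) = 3 + 23 = 26)
g = I*√853 (g = √(-3870 + (27*56 + 35*43)) = √(-3870 + (1512 + 1505)) = √(-3870 + 3017) = √(-853) = I*√853 ≈ 29.206*I)
1/(g + F(B)) = 1/(I*√853 + 26) = 1/(26 + I*√853)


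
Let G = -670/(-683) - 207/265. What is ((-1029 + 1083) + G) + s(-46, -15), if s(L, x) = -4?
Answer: 9085919/180995 ≈ 50.200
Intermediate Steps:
G = 36169/180995 (G = -670*(-1/683) - 207*1/265 = 670/683 - 207/265 = 36169/180995 ≈ 0.19983)
((-1029 + 1083) + G) + s(-46, -15) = ((-1029 + 1083) + 36169/180995) - 4 = (54 + 36169/180995) - 4 = 9809899/180995 - 4 = 9085919/180995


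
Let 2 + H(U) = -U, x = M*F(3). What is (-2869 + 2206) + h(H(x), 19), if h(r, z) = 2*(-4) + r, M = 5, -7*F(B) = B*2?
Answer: -4681/7 ≈ -668.71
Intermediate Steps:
F(B) = -2*B/7 (F(B) = -B*2/7 = -2*B/7)
x = -30/7 (x = 5*(-2/7*3) = 5*(-6/7) = -30/7 ≈ -4.2857)
H(U) = -2 - U
h(r, z) = -8 + r
(-2869 + 2206) + h(H(x), 19) = (-2869 + 2206) + (-8 + (-2 - 1*(-30/7))) = -663 + (-8 + (-2 + 30/7)) = -663 + (-8 + 16/7) = -663 - 40/7 = -4681/7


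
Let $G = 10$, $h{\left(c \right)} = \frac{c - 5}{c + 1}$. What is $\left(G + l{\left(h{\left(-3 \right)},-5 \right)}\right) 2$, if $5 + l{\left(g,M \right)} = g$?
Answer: $18$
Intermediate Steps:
$h{\left(c \right)} = \frac{-5 + c}{1 + c}$
$l{\left(g,M \right)} = -5 + g$
$\left(G + l{\left(h{\left(-3 \right)},-5 \right)}\right) 2 = \left(10 - \left(5 - \frac{-5 - 3}{1 - 3}\right)\right) 2 = \left(10 - \left(5 - \frac{1}{-2} \left(-8\right)\right)\right) 2 = \left(10 - 1\right) 2 = 9 \cdot 2 = 18$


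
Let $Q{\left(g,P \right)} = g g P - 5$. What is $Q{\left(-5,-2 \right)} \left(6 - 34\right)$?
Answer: $1540$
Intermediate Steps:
$Q{\left(g,P \right)} = -5 + P g^{2}$ ($Q{\left(g,P \right)} = g^{2} P - 5 = P g^{2} - 5 = -5 + P g^{2}$)
$Q{\left(-5,-2 \right)} \left(6 - 34\right) = \left(-5 - 2 \left(-5\right)^{2}\right) \left(6 - 34\right) = \left(-5 - 50\right) \left(-28\right) = \left(-55\right) \left(-28\right) = 1540$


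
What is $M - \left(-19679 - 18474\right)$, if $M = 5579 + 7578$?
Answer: $51310$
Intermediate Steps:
$M = 13157$
$M - \left(-19679 - 18474\right) = 13157 - \left(-19679 - 18474\right) = 13157 - -38153 = 13157 + 38153 = 51310$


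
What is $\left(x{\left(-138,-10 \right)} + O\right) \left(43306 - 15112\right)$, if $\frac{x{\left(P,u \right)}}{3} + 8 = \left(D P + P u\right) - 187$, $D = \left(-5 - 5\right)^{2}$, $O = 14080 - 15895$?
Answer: $-1118174040$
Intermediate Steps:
$O = -1815$ ($O = 14080 - 15895 = -1815$)
$D = 100$ ($D = \left(-10\right)^{2} = 100$)
$x{\left(P,u \right)} = -585 + 300 P + 3 P u$ ($x{\left(P,u \right)} = -24 + 3 \left(\left(100 P + P u\right) - 187\right) = -24 + 3 \left(-187 + 100 P + P u\right) = -24 + \left(-561 + 300 P + 3 P u\right) = -585 + 300 P + 3 P u$)
$\left(x{\left(-138,-10 \right)} + O\right) \left(43306 - 15112\right) = \left(\left(-585 + 300 \left(-138\right) + 3 \left(-138\right) \left(-10\right)\right) - 1815\right) \left(43306 - 15112\right) = \left(\left(-585 - 41400 + 4140\right) - 1815\right) 28194 = \left(-37845 - 1815\right) 28194 = \left(-39660\right) 28194 = -1118174040$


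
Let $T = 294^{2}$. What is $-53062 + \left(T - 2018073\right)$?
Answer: $-1984699$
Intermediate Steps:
$T = 86436$
$-53062 + \left(T - 2018073\right) = -53062 + \left(86436 - 2018073\right) = -53062 - 1931637 = -1984699$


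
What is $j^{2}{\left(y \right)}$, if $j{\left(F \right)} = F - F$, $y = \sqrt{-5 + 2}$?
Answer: $0$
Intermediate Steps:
$y = i \sqrt{3}$ ($y = \sqrt{-3} = i \sqrt{3} \approx 1.732 i$)
$j{\left(F \right)} = 0$
$j^{2}{\left(y \right)} = 0^{2} = 0$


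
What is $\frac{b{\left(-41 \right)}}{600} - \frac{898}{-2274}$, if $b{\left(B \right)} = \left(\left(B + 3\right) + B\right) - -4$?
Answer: $\frac{2455}{9096} \approx 0.2699$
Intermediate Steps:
$b{\left(B \right)} = 7 + 2 B$ ($b{\left(B \right)} = \left(\left(3 + B\right) + B\right) + 4 = \left(3 + 2 B\right) + 4 = 7 + 2 B$)
$\frac{b{\left(-41 \right)}}{600} - \frac{898}{-2274} = \frac{7 + 2 \left(-41\right)}{600} - \frac{898}{-2274} = \left(7 - 82\right) \frac{1}{600} - - \frac{449}{1137} = \left(-75\right) \frac{1}{600} + \frac{449}{1137} = - \frac{1}{8} + \frac{449}{1137} = \frac{2455}{9096}$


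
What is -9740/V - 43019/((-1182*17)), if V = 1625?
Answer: -25161937/6530550 ≈ -3.8530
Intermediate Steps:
-9740/V - 43019/((-1182*17)) = -9740/1625 - 43019/((-1182*17)) = -9740*1/1625 - 43019/(-20094) = -1948/325 - 43019*(-1/20094) = -1948/325 + 43019/20094 = -25161937/6530550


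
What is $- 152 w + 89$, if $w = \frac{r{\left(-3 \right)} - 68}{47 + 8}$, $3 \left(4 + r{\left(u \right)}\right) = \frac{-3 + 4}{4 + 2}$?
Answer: $\frac{28495}{99} \approx 287.83$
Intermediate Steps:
$r{\left(u \right)} = - \frac{71}{18}$ ($r{\left(u \right)} = -4 + \frac{\left(-3 + 4\right) \frac{1}{4 + 2}}{3} = -4 + \frac{1 \cdot \frac{1}{6}}{3} = -4 + \frac{1}{3} \cdot \frac{1}{6} = -4 + \frac{1}{18} = - \frac{71}{18}$)
$w = - \frac{259}{198}$ ($w = \frac{- \frac{71}{18} - 68}{47 + 8} = - \frac{1295}{18 \cdot 55} = \left(- \frac{1295}{18}\right) \frac{1}{55} = - \frac{259}{198} \approx -1.3081$)
$- 152 w + 89 = \left(-152\right) \left(- \frac{259}{198}\right) + 89 = \frac{19684}{99} + 89 = \frac{28495}{99}$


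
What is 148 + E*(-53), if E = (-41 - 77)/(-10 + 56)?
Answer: 6531/23 ≈ 283.96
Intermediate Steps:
E = -59/23 (E = -118/46 = -118*1/46 = -59/23 ≈ -2.5652)
148 + E*(-53) = 148 - 59/23*(-53) = 148 + 3127/23 = 6531/23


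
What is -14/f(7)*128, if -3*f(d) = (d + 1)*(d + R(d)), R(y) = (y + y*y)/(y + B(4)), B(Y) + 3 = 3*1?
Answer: 224/5 ≈ 44.800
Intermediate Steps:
B(Y) = 0 (B(Y) = -3 + 3*1 = -3 + 3 = 0)
R(y) = (y + y²)/y (R(y) = (y + y*y)/(y + 0) = (y + y²)/y)
f(d) = -(1 + d)*(1 + 2*d)/3 (f(d) = -(d + 1)*(d + (1 + d))/3 = -(1 + d)*(1 + 2*d)/3)
-14/f(7)*128 = -14/(-⅓ - 1*7 - ⅔*7²)*128 = -14/(-⅓ - 7 - ⅔*49)*128 = -14/(-⅓ - 7 - 98/3)*128 = -14/(-40)*128 = -14*(-1/40)*128 = (7/20)*128 = 224/5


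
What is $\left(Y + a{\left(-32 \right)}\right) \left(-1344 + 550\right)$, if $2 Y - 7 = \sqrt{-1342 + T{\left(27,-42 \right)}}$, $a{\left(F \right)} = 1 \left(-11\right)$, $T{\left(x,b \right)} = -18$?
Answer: $5955 - 1588 i \sqrt{85} \approx 5955.0 - 14641.0 i$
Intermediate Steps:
$a{\left(F \right)} = -11$
$Y = \frac{7}{2} + 2 i \sqrt{85}$ ($Y = \frac{7}{2} + \frac{\sqrt{-1342 - 18}}{2} = \frac{7}{2} + \frac{\sqrt{-1360}}{2} = \frac{7}{2} + \frac{4 i \sqrt{85}}{2} = \frac{7}{2} + 2 i \sqrt{85} \approx 3.5 + 18.439 i$)
$\left(Y + a{\left(-32 \right)}\right) \left(-1344 + 550\right) = \left(\left(\frac{7}{2} + 2 i \sqrt{85}\right) - 11\right) \left(-1344 + 550\right) = \left(- \frac{15}{2} + 2 i \sqrt{85}\right) \left(-794\right) = 5955 - 1588 i \sqrt{85}$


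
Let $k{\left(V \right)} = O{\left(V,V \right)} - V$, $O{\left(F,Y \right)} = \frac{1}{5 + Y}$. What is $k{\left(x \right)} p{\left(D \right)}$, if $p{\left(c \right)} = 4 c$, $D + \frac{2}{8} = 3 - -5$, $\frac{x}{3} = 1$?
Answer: $- \frac{713}{8} \approx -89.125$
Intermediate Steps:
$x = 3$ ($x = 3 \cdot 1 = 3$)
$D = \frac{31}{4}$ ($D = - \frac{1}{4} + \left(3 - -5\right) = - \frac{1}{4} + \left(3 + 5\right) = - \frac{1}{4} + 8 = \frac{31}{4} \approx 7.75$)
$k{\left(V \right)} = \frac{1}{5 + V} - V$
$k{\left(x \right)} p{\left(D \right)} = \frac{1 - 3 \left(5 + 3\right)}{5 + 3} \cdot 4 \cdot \frac{31}{4} = \frac{1 - 3 \cdot 8}{8} \cdot 31 = \frac{1 - 24}{8} \cdot 31 = \frac{1}{8} \left(-23\right) 31 = \left(- \frac{23}{8}\right) 31 = - \frac{713}{8}$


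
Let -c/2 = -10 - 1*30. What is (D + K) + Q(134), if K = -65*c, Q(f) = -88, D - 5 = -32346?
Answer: -37629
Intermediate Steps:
D = -32341 (D = 5 - 32346 = -32341)
c = 80 (c = -2*(-10 - 1*30) = -2*(-10 - 30) = -2*(-40) = 80)
K = -5200 (K = -65*80 = -5200)
(D + K) + Q(134) = (-32341 - 5200) - 88 = -37541 - 88 = -37629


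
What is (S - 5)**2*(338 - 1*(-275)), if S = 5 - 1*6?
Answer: 22068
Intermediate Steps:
S = -1 (S = 5 - 6 = -1)
(S - 5)**2*(338 - 1*(-275)) = (-1 - 5)**2*(338 - 1*(-275)) = (-6)**2*(338 + 275) = 36*613 = 22068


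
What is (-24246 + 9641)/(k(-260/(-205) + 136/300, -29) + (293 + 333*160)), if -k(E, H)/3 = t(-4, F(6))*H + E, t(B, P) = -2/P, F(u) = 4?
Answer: -29940250/109724887 ≈ -0.27287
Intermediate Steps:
k(E, H) = -3*E + 3*H/2 (k(E, H) = -3*((-2/4)*H + E) = -3*((-2*¼)*H + E) = -3*(-H/2 + E) = -3*(E - H/2) = -3*E + 3*H/2)
(-24246 + 9641)/(k(-260/(-205) + 136/300, -29) + (293 + 333*160)) = (-24246 + 9641)/((-3*(-260/(-205) + 136/300) + (3/2)*(-29)) + (293 + 333*160)) = -14605/((-3*(-260*(-1/205) + 136*(1/300)) - 87/2) + (293 + 53280)) = -14605/((-3*(52/41 + 34/75) - 87/2) + 53573) = -14605/((-3*5294/3075 - 87/2) + 53573) = -14605/((-5294/1025 - 87/2) + 53573) = -14605/(-99763/2050 + 53573) = -14605/109724887/2050 = -14605*2050/109724887 = -29940250/109724887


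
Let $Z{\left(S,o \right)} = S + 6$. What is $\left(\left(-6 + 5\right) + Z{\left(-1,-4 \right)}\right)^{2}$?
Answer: $16$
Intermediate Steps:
$Z{\left(S,o \right)} = 6 + S$
$\left(\left(-6 + 5\right) + Z{\left(-1,-4 \right)}\right)^{2} = \left(\left(-6 + 5\right) + \left(6 - 1\right)\right)^{2} = \left(-1 + 5\right)^{2} = 4^{2} = 16$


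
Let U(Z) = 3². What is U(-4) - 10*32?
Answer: -311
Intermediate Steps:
U(Z) = 9
U(-4) - 10*32 = 9 - 10*32 = 9 - 320 = -311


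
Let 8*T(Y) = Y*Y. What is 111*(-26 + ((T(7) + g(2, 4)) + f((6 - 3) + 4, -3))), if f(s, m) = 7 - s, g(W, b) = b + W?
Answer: -12321/8 ≈ -1540.1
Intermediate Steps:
g(W, b) = W + b
T(Y) = Y²/8 (T(Y) = (Y*Y)/8 = Y²/8)
111*(-26 + ((T(7) + g(2, 4)) + f((6 - 3) + 4, -3))) = 111*(-26 + (((⅛)*7² + (2 + 4)) + (7 - ((6 - 3) + 4)))) = 111*(-26 + (((⅛)*49 + 6) + (7 - (3 + 4)))) = 111*(-26 + ((49/8 + 6) + (7 - 1*7))) = 111*(-26 + (97/8 + (7 - 7))) = 111*(-26 + (97/8 + 0)) = 111*(-26 + 97/8) = 111*(-111/8) = -12321/8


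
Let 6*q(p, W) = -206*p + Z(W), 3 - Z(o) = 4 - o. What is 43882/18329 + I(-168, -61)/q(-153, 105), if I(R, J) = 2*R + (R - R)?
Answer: 675342670/289799819 ≈ 2.3304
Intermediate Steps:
Z(o) = -1 + o (Z(o) = 3 - (4 - o) = 3 + (-4 + o) = -1 + o)
q(p, W) = -1/6 - 103*p/3 + W/6 (q(p, W) = (-206*p + (-1 + W))/6 = (-1 + W - 206*p)/6 = -1/6 - 103*p/3 + W/6)
I(R, J) = 2*R (I(R, J) = 2*R + 0 = 2*R)
43882/18329 + I(-168, -61)/q(-153, 105) = 43882/18329 + (2*(-168))/(-1/6 - 103/3*(-153) + (1/6)*105) = 43882*(1/18329) - 336/(-1/6 + 5253 + 35/2) = 43882/18329 - 336/15811/3 = 43882/18329 - 336*3/15811 = 43882/18329 - 1008/15811 = 675342670/289799819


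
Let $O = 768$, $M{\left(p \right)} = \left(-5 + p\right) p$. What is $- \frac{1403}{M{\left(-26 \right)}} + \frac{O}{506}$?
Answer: $- \frac{45455}{203918} \approx -0.22291$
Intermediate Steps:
$M{\left(p \right)} = p \left(-5 + p\right)$
$- \frac{1403}{M{\left(-26 \right)}} + \frac{O}{506} = - \frac{1403}{\left(-26\right) \left(-5 - 26\right)} + \frac{768}{506} = - \frac{1403}{\left(-26\right) \left(-31\right)} + 768 \cdot \frac{1}{506} = - \frac{1403}{806} + \frac{384}{253} = - \frac{45455}{203918}$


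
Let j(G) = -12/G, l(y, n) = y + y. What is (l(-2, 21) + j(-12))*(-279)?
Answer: 837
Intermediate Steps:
l(y, n) = 2*y
(l(-2, 21) + j(-12))*(-279) = (2*(-2) - 12/(-12))*(-279) = (-4 - 12*(-1/12))*(-279) = (-4 + 1)*(-279) = -3*(-279) = 837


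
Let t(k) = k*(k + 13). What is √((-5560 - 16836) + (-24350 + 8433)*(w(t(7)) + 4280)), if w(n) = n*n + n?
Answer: 8*I*√5974199 ≈ 19554.0*I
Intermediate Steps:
t(k) = k*(13 + k)
w(n) = n + n² (w(n) = n² + n = n + n²)
√((-5560 - 16836) + (-24350 + 8433)*(w(t(7)) + 4280)) = √((-5560 - 16836) + (-24350 + 8433)*((7*(13 + 7))*(1 + 7*(13 + 7)) + 4280)) = √(-22396 - 15917*((7*20)*(1 + 7*20) + 4280)) = √(-22396 - 15917*(140*(1 + 140) + 4280)) = √(-22396 - 15917*(140*141 + 4280)) = √(-22396 - 15917*(19740 + 4280)) = √(-22396 - 15917*24020) = √(-22396 - 382326340) = √(-382348736) = 8*I*√5974199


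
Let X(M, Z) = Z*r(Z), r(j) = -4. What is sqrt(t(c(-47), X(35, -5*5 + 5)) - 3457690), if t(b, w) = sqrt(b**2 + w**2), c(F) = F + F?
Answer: sqrt(-3457690 + 2*sqrt(3809)) ≈ 1859.5*I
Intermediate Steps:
c(F) = 2*F
X(M, Z) = -4*Z (X(M, Z) = Z*(-4) = -4*Z)
sqrt(t(c(-47), X(35, -5*5 + 5)) - 3457690) = sqrt(sqrt((2*(-47))**2 + (-4*(-5*5 + 5))**2) - 3457690) = sqrt(sqrt((-94)**2 + (-4*(-25 + 5))**2) - 3457690) = sqrt(sqrt(8836 + (-4*(-20))**2) - 3457690) = sqrt(sqrt(8836 + 80**2) - 3457690) = sqrt(sqrt(8836 + 6400) - 3457690) = sqrt(sqrt(15236) - 3457690) = sqrt(2*sqrt(3809) - 3457690) = sqrt(-3457690 + 2*sqrt(3809))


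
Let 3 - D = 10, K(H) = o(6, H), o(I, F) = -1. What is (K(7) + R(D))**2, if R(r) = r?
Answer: 64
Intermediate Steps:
K(H) = -1
D = -7 (D = 3 - 1*10 = 3 - 10 = -7)
(K(7) + R(D))**2 = (-1 - 7)**2 = (-8)**2 = 64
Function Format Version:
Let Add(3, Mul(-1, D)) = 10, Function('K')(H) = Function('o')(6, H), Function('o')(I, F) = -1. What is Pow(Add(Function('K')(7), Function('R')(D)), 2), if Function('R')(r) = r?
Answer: 64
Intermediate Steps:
Function('K')(H) = -1
D = -7 (D = Add(3, Mul(-1, 10)) = Add(3, -10) = -7)
Pow(Add(Function('K')(7), Function('R')(D)), 2) = Pow(Add(-1, -7), 2) = Pow(-8, 2) = 64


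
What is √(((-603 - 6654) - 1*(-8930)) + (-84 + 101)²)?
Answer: 3*√218 ≈ 44.294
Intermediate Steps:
√(((-603 - 6654) - 1*(-8930)) + (-84 + 101)²) = √((-7257 + 8930) + 17²) = √(1673 + 289) = √1962 = 3*√218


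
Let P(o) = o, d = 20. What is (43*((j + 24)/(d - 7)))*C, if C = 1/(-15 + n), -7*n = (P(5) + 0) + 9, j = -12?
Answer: -516/221 ≈ -2.3348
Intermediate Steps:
n = -2 (n = -((5 + 0) + 9)/7 = -(5 + 9)/7 = -1/7*14 = -2)
C = -1/17 (C = 1/(-15 - 2) = 1/(-17) = -1/17 ≈ -0.058824)
(43*((j + 24)/(d - 7)))*C = (43*((-12 + 24)/(20 - 7)))*(-1/17) = (43*(12/13))*(-1/17) = (516/13)*(-1/17) = -516/221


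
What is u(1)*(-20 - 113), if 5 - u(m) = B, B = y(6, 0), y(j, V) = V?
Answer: -665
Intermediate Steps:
B = 0
u(m) = 5 (u(m) = 5 - 1*0 = 5 + 0 = 5)
u(1)*(-20 - 113) = 5*(-20 - 113) = 5*(-133) = -665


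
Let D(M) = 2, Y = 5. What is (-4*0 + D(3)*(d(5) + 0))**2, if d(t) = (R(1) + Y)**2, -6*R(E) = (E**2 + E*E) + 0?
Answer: 153664/81 ≈ 1897.1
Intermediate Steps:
R(E) = -E**2/3 (R(E) = -((E**2 + E*E) + 0)/6 = -((E**2 + E**2) + 0)/6 = -(2*E**2 + 0)/6 = -E**2/3)
d(t) = 196/9 (d(t) = (-1/3*1**2 + 5)**2 = (-1/3*1 + 5)**2 = (-1/3 + 5)**2 = (14/3)**2 = 196/9)
(-4*0 + D(3)*(d(5) + 0))**2 = (-4*0 + 2*(196/9 + 0))**2 = (0 + 2*(196/9))**2 = (0 + 392/9)**2 = (392/9)**2 = 153664/81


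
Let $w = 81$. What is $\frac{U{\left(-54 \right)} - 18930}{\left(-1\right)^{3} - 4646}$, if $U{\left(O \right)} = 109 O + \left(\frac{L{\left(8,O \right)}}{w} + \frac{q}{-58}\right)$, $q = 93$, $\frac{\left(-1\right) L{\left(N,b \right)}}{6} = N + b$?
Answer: $\frac{38859031}{7277202} \approx 5.3398$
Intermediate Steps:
$L{\left(N,b \right)} = - 6 N - 6 b$ ($L{\left(N,b \right)} = - 6 \left(N + b\right) = - 6 N - 6 b$)
$U{\left(O \right)} = - \frac{3439}{1566} + \frac{2941 O}{27}$ ($U{\left(O \right)} = 109 O + \left(\frac{\left(-6\right) 8 - 6 O}{81} + \frac{93}{-58}\right) = 109 O + \left(\left(-48 - 6 O\right) \frac{1}{81} + 93 \left(- \frac{1}{58}\right)\right) = 109 O - \left(\frac{3439}{1566} + \frac{2 O}{27}\right) = - \frac{3439}{1566} + \frac{2941 O}{27}$)
$\frac{U{\left(-54 \right)} - 18930}{\left(-1\right)^{3} - 4646} = \frac{\left(- \frac{3439}{1566} + \frac{2941}{27} \left(-54\right)\right) - 18930}{\left(-1\right)^{3} - 4646} = \frac{\left(- \frac{3439}{1566} - 5882\right) - 18930}{-1 - 4646} = \frac{- \frac{9214651}{1566} - 18930}{-4647} = \left(- \frac{38859031}{1566}\right) \left(- \frac{1}{4647}\right) = \frac{38859031}{7277202}$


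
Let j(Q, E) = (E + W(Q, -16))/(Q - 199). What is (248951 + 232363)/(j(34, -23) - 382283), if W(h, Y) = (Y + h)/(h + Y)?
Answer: -7219710/5734243 ≈ -1.2591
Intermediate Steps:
W(h, Y) = 1 (W(h, Y) = (Y + h)/(Y + h) = 1)
j(Q, E) = (1 + E)/(-199 + Q) (j(Q, E) = (E + 1)/(Q - 199) = (1 + E)/(-199 + Q))
(248951 + 232363)/(j(34, -23) - 382283) = (248951 + 232363)/((1 - 23)/(-199 + 34) - 382283) = 481314/(-22/(-165) - 382283) = 481314/(-1/165*(-22) - 382283) = 481314/(2/15 - 382283) = 481314/(-5734243/15) = 481314*(-15/5734243) = -7219710/5734243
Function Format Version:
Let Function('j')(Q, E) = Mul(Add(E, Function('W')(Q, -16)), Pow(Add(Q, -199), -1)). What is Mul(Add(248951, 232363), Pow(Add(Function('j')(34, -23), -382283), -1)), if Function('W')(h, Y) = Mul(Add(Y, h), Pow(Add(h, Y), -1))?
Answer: Rational(-7219710, 5734243) ≈ -1.2591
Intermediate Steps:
Function('W')(h, Y) = 1 (Function('W')(h, Y) = Mul(Add(Y, h), Pow(Add(Y, h), -1)) = 1)
Function('j')(Q, E) = Mul(Pow(Add(-199, Q), -1), Add(1, E)) (Function('j')(Q, E) = Mul(Add(E, 1), Pow(Add(Q, -199), -1)) = Mul(Add(1, E), Pow(Add(-199, Q), -1)) = Mul(Pow(Add(-199, Q), -1), Add(1, E)))
Mul(Add(248951, 232363), Pow(Add(Function('j')(34, -23), -382283), -1)) = Mul(Add(248951, 232363), Pow(Add(Mul(Pow(Add(-199, 34), -1), Add(1, -23)), -382283), -1)) = Mul(481314, Pow(Add(Mul(Pow(-165, -1), -22), -382283), -1)) = Mul(481314, Pow(Add(Mul(Rational(-1, 165), -22), -382283), -1)) = Mul(481314, Pow(Add(Rational(2, 15), -382283), -1)) = Mul(481314, Pow(Rational(-5734243, 15), -1)) = Mul(481314, Rational(-15, 5734243)) = Rational(-7219710, 5734243)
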